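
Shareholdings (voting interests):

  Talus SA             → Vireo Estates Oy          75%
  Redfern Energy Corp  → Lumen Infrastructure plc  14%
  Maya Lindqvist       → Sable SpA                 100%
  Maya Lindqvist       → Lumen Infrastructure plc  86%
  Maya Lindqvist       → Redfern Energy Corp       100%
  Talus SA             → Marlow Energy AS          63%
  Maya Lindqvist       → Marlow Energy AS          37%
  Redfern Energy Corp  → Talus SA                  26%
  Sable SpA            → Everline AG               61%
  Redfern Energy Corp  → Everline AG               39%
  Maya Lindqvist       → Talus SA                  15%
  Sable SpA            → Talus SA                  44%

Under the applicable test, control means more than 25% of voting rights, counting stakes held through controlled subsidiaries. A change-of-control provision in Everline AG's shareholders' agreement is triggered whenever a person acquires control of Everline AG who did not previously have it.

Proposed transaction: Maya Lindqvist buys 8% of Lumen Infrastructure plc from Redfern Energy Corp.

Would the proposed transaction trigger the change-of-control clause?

No

The purchase adds only to Maya's holdings (Redfern's stake shrinks), so Maya is the only person who could newly come to control Everline.
Maya holds 100% of Sable, so Maya controls Sable.
Maya holds 100% of Redfern, so Maya controls Redfern.
Sable and Redfern together hold 61% + 39% = 100% of Everline, so Maya controls Everline.
So Maya already controls Everline before the transaction.
After the purchase, Maya's direct stake in Lumen rises to 86% + 8% = 94%, and Redfern's stake falls to 6%.
Maya controlled Everline already, so this is not a new person acquiring control; every other person's position is unchanged or reduced.
No new person acquires control, so the clause is not triggered.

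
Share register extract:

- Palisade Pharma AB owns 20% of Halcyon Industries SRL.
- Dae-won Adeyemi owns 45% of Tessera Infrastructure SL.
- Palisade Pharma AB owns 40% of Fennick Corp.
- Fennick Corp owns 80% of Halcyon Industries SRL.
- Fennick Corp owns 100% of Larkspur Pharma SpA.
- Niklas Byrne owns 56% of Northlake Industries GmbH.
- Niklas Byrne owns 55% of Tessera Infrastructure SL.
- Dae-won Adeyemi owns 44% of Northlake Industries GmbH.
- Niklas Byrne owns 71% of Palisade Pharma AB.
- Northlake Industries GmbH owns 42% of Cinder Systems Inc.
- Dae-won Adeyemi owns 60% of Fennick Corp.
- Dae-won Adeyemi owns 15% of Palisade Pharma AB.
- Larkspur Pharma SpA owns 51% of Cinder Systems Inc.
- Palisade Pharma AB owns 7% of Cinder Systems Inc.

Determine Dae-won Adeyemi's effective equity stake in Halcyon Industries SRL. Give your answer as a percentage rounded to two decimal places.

Dae-won reaches Halcyon along 3 paths.
Via Palisade: 15% × 20% = 3%.
Via Fennick: 60% × 80% = 48%.
Via Palisade → Fennick: 15% × 40% × 80% = 4.8%.
Total: 3% + 48% + 4.8% = 55.8%.
Rounded: 55.80%.

55.80%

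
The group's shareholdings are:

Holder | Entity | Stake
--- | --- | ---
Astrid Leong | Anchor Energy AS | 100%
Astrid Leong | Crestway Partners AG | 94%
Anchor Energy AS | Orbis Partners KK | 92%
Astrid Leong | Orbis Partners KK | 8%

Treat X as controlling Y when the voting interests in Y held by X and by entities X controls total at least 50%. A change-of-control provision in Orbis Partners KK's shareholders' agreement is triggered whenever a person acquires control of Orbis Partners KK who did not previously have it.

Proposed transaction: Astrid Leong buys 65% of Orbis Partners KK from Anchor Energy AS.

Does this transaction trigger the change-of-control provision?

No

The purchase adds only to Astrid's holdings (Anchor's stake shrinks), so Astrid is the only person who could newly come to control Orbis.
Astrid holds 100% of Anchor, so Astrid controls Anchor.
Anchor and Astrid together hold 92% + 8% = 100% of Orbis, so Astrid controls Orbis.
So Astrid already controls Orbis before the transaction.
After the purchase, Astrid's direct stake in Orbis rises to 8% + 65% = 73%, and Anchor's stake falls to 27%.
Astrid controlled Orbis already, so this is not a new person acquiring control; every other person's position is unchanged or reduced.
No new person acquires control, so the clause is not triggered.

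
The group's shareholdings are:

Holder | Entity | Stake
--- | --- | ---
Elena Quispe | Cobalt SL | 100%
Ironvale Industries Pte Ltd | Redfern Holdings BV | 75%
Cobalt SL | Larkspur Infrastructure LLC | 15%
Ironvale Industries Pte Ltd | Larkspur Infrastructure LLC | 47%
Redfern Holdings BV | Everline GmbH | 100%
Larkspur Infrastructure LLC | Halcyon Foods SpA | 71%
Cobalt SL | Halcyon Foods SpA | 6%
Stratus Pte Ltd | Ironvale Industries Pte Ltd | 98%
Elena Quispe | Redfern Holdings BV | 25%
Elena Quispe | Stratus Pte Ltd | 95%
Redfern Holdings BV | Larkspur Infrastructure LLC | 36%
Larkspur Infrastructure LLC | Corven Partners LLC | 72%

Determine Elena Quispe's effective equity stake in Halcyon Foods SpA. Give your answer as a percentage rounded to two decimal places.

Elena reaches Halcyon along 5 paths.
Via Cobalt → Larkspur: 100% × 15% × 71% = 10.65%.
Via Stratus → Ironvale → Larkspur: 95% × 98% × 47% × 71% = 31.06747%.
Via Redfern → Larkspur: 25% × 36% × 71% = 6.39%.
Via Stratus → Ironvale → Redfern → Larkspur: 95% × 98% × 75% × 36% × 71% = 17.84727%.
Via Cobalt: 100% × 6% = 6%.
Total: 10.65% + 31.06747% + 6.39% + 17.84727% + 6% = 71.95474%.
Rounded: 71.95%.

71.95%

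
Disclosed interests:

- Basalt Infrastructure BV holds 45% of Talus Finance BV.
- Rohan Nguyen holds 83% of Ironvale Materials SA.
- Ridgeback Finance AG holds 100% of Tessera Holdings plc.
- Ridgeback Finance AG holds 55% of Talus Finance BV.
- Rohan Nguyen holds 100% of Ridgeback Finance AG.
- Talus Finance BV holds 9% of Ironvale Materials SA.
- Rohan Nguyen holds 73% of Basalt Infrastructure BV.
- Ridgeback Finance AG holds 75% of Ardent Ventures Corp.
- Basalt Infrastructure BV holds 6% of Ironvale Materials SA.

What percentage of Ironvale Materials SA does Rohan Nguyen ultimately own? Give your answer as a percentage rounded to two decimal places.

Rohan reaches Ironvale along 4 paths.
Via Ridgeback → Talus: 100% × 55% × 9% = 4.95%.
Via Basalt → Talus: 73% × 45% × 9% = 2.9565%.
Direct stake: 83% = 83%.
Via Basalt: 73% × 6% = 4.38%.
Total: 4.95% + 2.9565% + 83% + 4.38% = 95.2865%.
Rounded: 95.29%.

95.29%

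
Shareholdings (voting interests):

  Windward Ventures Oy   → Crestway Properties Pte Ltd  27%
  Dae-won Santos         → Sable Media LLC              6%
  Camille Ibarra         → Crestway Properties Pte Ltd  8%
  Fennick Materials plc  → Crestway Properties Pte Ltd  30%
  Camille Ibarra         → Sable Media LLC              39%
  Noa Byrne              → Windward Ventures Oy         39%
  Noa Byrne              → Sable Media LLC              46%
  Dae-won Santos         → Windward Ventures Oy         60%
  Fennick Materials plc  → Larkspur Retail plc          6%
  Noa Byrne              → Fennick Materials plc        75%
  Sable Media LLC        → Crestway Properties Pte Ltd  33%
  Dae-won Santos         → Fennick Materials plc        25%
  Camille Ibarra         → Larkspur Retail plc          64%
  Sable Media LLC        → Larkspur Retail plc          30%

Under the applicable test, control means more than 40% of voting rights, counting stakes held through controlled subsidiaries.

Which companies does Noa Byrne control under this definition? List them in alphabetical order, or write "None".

Crestway Properties Pte Ltd, Fennick Materials plc, Sable Media LLC

Noa holds 75% of Fennick, so Noa controls Fennick.
Noa holds 46% of Sable, so Noa controls Sable.
Sable and Fennick together hold 33% + 30% = 63% of Crestway, so Noa controls Crestway.
No other company's threshold is met.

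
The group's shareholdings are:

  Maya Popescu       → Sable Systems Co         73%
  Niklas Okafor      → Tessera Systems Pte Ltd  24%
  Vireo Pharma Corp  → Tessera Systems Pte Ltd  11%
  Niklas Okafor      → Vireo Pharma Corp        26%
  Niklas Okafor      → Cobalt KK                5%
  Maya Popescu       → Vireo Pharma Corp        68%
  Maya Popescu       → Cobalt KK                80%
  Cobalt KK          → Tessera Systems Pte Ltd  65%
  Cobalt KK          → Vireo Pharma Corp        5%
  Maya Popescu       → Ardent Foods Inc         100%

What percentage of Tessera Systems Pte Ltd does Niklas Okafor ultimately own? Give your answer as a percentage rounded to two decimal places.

Niklas reaches Tessera along 4 paths.
Via Cobalt: 5% × 65% = 3.25%.
Via Cobalt → Vireo: 5% × 5% × 11% = 0.0275%.
Via Vireo: 26% × 11% = 2.86%.
Direct stake: 24% = 24%.
Total: 3.25% + 0.0275% + 2.86% + 24% = 30.1375%.
Rounded: 30.14%.

30.14%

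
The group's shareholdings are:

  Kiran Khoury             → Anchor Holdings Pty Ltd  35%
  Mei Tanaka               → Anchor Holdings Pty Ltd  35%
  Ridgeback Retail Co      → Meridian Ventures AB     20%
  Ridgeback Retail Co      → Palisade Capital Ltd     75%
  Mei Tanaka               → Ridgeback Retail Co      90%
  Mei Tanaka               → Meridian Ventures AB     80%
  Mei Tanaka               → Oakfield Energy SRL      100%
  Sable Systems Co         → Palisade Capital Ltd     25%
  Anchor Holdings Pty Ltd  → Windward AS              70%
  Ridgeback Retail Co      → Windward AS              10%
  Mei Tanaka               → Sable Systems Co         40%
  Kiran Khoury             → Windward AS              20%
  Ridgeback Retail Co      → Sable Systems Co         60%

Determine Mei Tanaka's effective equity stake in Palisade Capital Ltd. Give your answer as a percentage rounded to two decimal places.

91.00%

Mei reaches Palisade along 3 paths.
Via Ridgeback → Sable: 90% × 60% × 25% = 13.5%.
Via Sable: 40% × 25% = 10%.
Via Ridgeback: 90% × 75% = 67.5%.
Total: 13.5% + 10% + 67.5% = 91%.
Rounded: 91.00%.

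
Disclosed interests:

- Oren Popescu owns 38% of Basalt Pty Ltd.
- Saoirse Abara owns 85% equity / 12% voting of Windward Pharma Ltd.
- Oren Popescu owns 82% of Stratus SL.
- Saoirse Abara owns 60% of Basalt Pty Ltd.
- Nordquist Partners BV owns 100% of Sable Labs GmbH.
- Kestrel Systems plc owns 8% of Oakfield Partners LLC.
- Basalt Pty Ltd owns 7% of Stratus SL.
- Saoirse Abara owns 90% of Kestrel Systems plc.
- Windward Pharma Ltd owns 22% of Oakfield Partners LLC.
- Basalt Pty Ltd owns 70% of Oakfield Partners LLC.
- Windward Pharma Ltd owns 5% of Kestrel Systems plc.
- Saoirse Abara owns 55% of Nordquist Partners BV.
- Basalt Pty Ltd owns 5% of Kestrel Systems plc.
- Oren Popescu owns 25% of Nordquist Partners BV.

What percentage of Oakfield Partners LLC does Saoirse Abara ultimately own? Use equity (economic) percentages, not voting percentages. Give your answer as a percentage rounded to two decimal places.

68.48%

Saoirse reaches Oakfield along 5 paths.
Via Kestrel: 90% × 8% = 7.2%.
Via Basalt → Kestrel: 60% × 5% × 8% = 0.24%.
Via Windward → Kestrel: 85% × 5% × 8% = 0.34%.
Via Windward: 85% × 22% = 18.7%.
Via Basalt: 60% × 70% = 42%.
Total: 7.2% + 0.24% + 0.34% + 18.7% + 42% = 68.48%.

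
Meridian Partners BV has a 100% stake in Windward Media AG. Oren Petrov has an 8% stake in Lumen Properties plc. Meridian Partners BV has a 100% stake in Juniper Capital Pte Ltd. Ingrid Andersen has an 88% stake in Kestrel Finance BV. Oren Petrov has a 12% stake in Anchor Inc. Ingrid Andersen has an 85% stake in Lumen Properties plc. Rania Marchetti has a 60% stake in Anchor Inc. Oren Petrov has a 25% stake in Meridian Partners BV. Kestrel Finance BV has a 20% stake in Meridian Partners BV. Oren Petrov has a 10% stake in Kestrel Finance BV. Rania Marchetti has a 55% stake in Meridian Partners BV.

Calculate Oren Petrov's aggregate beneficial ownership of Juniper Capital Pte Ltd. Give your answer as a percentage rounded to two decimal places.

Oren reaches Juniper along 2 paths.
Via Kestrel → Meridian: 10% × 20% × 100% = 2%.
Via Meridian: 25% × 100% = 25%.
Total: 2% + 25% = 27%.
Rounded: 27.00%.

27.00%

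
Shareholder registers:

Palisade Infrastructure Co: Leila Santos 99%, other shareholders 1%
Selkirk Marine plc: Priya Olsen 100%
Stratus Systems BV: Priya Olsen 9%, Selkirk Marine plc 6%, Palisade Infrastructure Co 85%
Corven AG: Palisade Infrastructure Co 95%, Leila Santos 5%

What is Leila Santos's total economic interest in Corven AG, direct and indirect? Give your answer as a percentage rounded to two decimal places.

99.05%

Leila reaches Corven along 2 paths.
Via Palisade: 99% × 95% = 94.05%.
Direct stake: 5% = 5%.
Total: 94.05% + 5% = 99.05%.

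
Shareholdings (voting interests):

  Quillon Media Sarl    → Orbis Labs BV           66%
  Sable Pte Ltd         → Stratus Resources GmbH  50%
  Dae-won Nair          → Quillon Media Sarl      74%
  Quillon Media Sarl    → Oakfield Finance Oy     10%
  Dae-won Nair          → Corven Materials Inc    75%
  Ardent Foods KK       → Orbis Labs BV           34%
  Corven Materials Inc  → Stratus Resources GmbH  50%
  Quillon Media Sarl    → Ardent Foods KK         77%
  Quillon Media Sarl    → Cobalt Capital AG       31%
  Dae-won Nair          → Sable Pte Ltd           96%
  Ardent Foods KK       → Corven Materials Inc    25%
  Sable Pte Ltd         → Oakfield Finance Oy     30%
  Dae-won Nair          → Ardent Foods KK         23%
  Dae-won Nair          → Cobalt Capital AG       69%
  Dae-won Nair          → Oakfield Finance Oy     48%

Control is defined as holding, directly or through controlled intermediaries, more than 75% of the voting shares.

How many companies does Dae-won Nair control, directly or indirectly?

2

Dae-won holds 96% of Sable, so Dae-won controls Sable.
Dae-won and Sable together hold 48% + 30% = 78% of Oakfield, so Dae-won controls Oakfield.
No other company's threshold is met.
Dae-won controls 2 companies.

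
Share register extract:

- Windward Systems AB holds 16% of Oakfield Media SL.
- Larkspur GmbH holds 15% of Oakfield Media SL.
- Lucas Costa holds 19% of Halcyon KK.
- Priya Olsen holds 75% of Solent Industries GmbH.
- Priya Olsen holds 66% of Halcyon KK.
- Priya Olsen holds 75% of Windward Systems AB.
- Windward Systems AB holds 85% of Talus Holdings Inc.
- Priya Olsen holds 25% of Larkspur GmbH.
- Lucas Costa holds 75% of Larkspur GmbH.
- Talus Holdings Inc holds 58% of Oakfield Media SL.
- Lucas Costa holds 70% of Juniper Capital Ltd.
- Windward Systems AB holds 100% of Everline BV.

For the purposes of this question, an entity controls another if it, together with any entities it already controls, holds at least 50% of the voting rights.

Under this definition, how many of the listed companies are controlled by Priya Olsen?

Priya holds 75% of Windward, so Priya controls Windward.
Priya holds 66% of Halcyon, so Priya controls Halcyon.
Windward holds 100% of Everline, so Priya controls Everline.
Windward holds 85% of Talus, so Priya controls Talus.
Priya holds 75% of Solent, so Priya controls Solent.
Talus and Windward together hold 58% + 16% = 74% of Oakfield, so Priya controls Oakfield.
No other company's threshold is met.
Priya controls 6 companies.

6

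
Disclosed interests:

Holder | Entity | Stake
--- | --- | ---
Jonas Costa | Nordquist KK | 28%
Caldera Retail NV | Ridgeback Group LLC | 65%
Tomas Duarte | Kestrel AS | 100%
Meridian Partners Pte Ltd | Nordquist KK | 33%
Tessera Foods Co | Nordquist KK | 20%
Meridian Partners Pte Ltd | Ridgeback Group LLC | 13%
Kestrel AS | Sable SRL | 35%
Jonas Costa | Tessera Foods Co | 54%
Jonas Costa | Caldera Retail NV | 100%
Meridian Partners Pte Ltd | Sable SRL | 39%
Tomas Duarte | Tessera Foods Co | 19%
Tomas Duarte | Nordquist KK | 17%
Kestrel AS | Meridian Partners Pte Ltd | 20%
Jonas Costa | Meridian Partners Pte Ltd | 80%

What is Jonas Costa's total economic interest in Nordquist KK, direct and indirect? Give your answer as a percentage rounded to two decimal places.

Jonas reaches Nordquist along 3 paths.
Via Meridian: 80% × 33% = 26.4%.
Via Tessera: 54% × 20% = 10.8%.
Direct stake: 28% = 28%.
Total: 26.4% + 10.8% + 28% = 65.2%.
Rounded: 65.20%.

65.20%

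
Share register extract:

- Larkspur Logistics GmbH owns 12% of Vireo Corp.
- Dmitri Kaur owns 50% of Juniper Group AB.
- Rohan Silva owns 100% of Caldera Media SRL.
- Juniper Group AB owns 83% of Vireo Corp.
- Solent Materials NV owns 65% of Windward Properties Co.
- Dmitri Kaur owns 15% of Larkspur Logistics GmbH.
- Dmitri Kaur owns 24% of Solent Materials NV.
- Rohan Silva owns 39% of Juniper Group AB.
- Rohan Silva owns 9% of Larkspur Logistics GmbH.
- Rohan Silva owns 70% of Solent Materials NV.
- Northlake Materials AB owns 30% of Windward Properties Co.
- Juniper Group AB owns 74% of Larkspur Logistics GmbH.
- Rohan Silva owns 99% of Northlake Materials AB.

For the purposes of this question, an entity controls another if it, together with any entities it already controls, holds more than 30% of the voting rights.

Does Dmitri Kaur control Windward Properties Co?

Dmitri holds 50% of Juniper, so Dmitri controls Juniper.
Juniper and Dmitri together hold 74% + 15% = 89% of Larkspur, so Dmitri controls Larkspur.
Larkspur and Juniper together hold 12% + 83% = 95% of Vireo, so Dmitri controls Vireo.
Neither Dmitri nor any entity Dmitri controls holds any voting interest in Windward.
So Dmitri does not control Windward.

No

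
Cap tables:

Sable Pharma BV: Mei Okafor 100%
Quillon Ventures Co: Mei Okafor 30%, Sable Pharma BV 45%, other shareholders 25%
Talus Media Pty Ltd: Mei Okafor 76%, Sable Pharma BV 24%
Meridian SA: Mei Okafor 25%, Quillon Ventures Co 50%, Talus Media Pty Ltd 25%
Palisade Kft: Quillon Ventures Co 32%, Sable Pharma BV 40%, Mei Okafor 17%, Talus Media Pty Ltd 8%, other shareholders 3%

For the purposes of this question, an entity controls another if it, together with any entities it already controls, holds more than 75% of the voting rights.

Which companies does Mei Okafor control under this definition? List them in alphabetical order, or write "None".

Sable Pharma BV, Talus Media Pty Ltd

Mei holds 100% of Sable, so Mei controls Sable.
Mei and Sable together hold 76% + 24% = 100% of Talus, so Mei controls Talus.
No other company's threshold is met.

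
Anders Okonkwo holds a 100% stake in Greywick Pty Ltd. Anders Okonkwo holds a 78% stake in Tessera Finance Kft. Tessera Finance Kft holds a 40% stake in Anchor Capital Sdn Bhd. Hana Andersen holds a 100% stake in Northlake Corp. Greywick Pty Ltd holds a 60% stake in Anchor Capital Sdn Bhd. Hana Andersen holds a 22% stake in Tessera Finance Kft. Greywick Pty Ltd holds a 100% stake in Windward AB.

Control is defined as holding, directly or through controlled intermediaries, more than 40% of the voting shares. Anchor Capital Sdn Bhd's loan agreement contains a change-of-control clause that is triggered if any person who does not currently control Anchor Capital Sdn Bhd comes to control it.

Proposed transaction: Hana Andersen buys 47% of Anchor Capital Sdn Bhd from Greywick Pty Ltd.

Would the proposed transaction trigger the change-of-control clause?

The purchase adds only to Hana's holdings (Greywick's stake shrinks), so Hana is the only person who could newly come to control Anchor.
Hana holds 100% of Northlake, so Hana controls Northlake.
Neither Hana nor any entity Hana controls holds any voting interest in Anchor.
So before the transaction, Hana does not control Anchor.
After the purchase, Hana holds 47% of Anchor directly, and Greywick's stake falls to 13%.
Hana holds 47% of Anchor, so Hana controls Anchor.
Hana did not control Anchor before and does after, so the clause is triggered.

Yes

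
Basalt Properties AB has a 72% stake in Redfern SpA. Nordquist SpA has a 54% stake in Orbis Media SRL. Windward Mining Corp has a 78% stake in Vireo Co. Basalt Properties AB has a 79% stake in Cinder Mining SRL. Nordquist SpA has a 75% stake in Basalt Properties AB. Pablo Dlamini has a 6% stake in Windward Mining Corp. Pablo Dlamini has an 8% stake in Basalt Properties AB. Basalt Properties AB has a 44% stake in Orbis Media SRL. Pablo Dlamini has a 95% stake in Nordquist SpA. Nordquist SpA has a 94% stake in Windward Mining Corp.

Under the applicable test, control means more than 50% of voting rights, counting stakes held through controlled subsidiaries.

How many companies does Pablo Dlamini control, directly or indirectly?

7

Pablo holds 95% of Nordquist, so Pablo controls Nordquist.
Pablo and Nordquist together hold 6% + 94% = 100% of Windward, so Pablo controls Windward.
Pablo and Nordquist together hold 8% + 75% = 83% of Basalt, so Pablo controls Basalt.
Nordquist and Basalt together hold 54% + 44% = 98% of Orbis, so Pablo controls Orbis.
Basalt holds 72% of Redfern, so Pablo controls Redfern.
Basalt holds 79% of Cinder, so Pablo controls Cinder.
Windward holds 78% of Vireo, so Pablo controls Vireo.
Pablo controls 7 companies.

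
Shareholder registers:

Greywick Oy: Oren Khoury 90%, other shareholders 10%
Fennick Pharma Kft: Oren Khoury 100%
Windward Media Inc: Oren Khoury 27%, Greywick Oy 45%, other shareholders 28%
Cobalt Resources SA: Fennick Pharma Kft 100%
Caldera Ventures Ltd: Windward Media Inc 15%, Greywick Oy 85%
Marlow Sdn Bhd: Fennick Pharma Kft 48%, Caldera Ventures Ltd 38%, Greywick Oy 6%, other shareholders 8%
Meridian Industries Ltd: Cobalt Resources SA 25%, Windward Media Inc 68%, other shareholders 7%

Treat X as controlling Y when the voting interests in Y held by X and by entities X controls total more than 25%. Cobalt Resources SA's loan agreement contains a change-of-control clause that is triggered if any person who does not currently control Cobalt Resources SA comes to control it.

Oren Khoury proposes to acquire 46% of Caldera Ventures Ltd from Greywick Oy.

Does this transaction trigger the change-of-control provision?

No

The purchase adds only to Oren's holdings (Greywick's stake shrinks), so Oren is the only person who could newly come to control Cobalt.
Oren holds 100% of Fennick, so Oren controls Fennick.
Fennick holds 100% of Cobalt, so Oren controls Cobalt.
So Oren already controls Cobalt before the transaction.
After the purchase, Oren holds 46% of Caldera directly, and Greywick's stake falls to 39%.
Oren controlled Cobalt already, so this is not a new person acquiring control; every other person's position is unchanged or reduced.
No new person acquires control, so the clause is not triggered.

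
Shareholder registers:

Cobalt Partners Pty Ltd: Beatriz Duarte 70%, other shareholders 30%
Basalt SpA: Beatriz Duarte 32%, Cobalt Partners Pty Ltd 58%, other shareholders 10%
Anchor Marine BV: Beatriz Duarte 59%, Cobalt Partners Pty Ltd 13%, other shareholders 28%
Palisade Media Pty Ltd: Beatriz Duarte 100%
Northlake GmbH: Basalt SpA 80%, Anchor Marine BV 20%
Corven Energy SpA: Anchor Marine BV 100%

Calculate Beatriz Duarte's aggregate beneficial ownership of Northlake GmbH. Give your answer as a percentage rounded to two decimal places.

Beatriz reaches Northlake along 4 paths.
Via Basalt: 32% × 80% = 25.6%.
Via Cobalt → Basalt: 70% × 58% × 80% = 32.48%.
Via Anchor: 59% × 20% = 11.8%.
Via Cobalt → Anchor: 70% × 13% × 20% = 1.82%.
Total: 25.6% + 32.48% + 11.8% + 1.82% = 71.7%.
Rounded: 71.70%.

71.70%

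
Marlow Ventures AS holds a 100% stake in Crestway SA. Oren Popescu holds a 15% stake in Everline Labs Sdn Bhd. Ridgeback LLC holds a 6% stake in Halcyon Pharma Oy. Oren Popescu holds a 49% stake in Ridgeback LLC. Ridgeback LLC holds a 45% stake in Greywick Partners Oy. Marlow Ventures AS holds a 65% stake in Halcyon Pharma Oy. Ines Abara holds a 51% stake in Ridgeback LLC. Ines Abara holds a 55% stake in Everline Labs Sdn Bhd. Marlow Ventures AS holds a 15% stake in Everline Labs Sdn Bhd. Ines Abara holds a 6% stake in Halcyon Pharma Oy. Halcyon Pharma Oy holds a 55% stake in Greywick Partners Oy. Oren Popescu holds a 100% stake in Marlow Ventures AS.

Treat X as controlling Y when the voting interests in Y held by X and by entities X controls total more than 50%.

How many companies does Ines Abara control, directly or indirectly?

Ines holds 51% of Ridgeback, so Ines controls Ridgeback.
Ines holds 55% of Everline, so Ines controls Everline.
No other company's threshold is met.
Ines controls 2 companies.

2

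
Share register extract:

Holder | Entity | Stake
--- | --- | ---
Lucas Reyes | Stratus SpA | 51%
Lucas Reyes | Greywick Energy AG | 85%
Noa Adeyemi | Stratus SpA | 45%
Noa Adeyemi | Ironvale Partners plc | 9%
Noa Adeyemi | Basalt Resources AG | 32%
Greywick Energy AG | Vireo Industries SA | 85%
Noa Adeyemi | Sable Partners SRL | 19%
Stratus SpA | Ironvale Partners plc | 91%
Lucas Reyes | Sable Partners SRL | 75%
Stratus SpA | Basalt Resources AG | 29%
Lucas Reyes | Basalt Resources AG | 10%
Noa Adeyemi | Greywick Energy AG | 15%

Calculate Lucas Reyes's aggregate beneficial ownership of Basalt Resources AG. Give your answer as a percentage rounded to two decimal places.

24.79%

Lucas reaches Basalt along 2 paths.
Via Stratus: 51% × 29% = 14.79%.
Direct stake: 10% = 10%.
Total: 14.79% + 10% = 24.79%.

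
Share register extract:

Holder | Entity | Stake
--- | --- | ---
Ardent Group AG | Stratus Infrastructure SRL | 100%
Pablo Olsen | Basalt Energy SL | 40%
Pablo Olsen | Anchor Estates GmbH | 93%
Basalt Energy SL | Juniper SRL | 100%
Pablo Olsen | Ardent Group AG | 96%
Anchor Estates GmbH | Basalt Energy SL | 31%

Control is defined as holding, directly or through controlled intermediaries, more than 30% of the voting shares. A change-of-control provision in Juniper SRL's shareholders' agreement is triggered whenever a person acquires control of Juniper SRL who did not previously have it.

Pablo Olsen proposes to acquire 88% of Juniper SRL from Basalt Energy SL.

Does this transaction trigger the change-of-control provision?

No

The purchase adds only to Pablo's holdings (Basalt's stake shrinks), so Pablo is the only person who could newly come to control Juniper.
Pablo holds 93% of Anchor, so Pablo controls Anchor.
Pablo and Anchor together hold 40% + 31% = 71% of Basalt, so Pablo controls Basalt.
Basalt holds 100% of Juniper, so Pablo controls Juniper.
So Pablo already controls Juniper before the transaction.
After the purchase, Pablo holds 88% of Juniper directly, and Basalt's stake falls to 12%.
Pablo controlled Juniper already, so this is not a new person acquiring control; every other person's position is unchanged or reduced.
No new person acquires control, so the clause is not triggered.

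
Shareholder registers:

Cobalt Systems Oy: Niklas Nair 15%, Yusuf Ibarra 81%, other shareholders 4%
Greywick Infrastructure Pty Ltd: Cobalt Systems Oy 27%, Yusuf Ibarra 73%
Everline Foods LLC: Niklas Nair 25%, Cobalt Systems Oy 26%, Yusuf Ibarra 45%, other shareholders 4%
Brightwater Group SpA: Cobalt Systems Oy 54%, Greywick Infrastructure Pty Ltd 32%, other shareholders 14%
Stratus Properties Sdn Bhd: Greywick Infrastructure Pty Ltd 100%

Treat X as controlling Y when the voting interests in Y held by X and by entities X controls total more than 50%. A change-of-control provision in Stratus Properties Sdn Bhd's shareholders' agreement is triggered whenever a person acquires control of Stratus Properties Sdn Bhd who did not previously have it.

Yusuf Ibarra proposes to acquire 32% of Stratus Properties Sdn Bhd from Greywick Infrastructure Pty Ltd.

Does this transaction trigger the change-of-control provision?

No

The purchase adds only to Yusuf's holdings (Greywick's stake shrinks), so Yusuf is the only person who could newly come to control Stratus.
Yusuf holds 81% of Cobalt, so Yusuf controls Cobalt.
Cobalt and Yusuf together hold 27% + 73% = 100% of Greywick, so Yusuf controls Greywick.
Greywick holds 100% of Stratus, so Yusuf controls Stratus.
So Yusuf already controls Stratus before the transaction.
After the purchase, Yusuf holds 32% of Stratus directly, and Greywick's stake falls to 68%.
Yusuf controlled Stratus already, so this is not a new person acquiring control; every other person's position is unchanged or reduced.
No new person acquires control, so the clause is not triggered.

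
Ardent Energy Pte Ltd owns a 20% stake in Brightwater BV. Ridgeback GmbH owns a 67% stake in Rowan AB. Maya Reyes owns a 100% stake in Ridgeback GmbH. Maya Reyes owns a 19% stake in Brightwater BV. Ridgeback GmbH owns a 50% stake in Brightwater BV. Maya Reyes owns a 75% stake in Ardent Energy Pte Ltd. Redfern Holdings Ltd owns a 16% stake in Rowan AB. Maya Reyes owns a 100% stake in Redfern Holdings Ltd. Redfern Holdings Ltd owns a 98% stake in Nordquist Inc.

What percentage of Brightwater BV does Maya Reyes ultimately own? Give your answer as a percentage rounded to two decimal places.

84.00%

Maya reaches Brightwater along 3 paths.
Via Ridgeback: 100% × 50% = 50%.
Via Ardent: 75% × 20% = 15%.
Direct stake: 19% = 19%.
Total: 50% + 15% + 19% = 84%.
Rounded: 84.00%.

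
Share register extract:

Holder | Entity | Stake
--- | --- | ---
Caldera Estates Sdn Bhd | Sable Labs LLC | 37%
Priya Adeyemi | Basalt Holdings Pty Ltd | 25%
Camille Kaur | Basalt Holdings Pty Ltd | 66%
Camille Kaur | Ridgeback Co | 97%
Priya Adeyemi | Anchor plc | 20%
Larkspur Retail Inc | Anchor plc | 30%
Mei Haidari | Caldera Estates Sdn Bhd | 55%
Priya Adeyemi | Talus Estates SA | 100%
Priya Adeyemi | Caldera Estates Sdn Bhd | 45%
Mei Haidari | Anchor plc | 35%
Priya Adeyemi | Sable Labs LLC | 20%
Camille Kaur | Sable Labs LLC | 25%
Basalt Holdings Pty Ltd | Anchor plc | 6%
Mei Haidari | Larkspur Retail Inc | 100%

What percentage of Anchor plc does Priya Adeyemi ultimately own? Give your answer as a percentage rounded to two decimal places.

21.50%

Priya reaches Anchor along 2 paths.
Via Basalt: 25% × 6% = 1.5%.
Direct stake: 20% = 20%.
Total: 1.5% + 20% = 21.5%.
Rounded: 21.50%.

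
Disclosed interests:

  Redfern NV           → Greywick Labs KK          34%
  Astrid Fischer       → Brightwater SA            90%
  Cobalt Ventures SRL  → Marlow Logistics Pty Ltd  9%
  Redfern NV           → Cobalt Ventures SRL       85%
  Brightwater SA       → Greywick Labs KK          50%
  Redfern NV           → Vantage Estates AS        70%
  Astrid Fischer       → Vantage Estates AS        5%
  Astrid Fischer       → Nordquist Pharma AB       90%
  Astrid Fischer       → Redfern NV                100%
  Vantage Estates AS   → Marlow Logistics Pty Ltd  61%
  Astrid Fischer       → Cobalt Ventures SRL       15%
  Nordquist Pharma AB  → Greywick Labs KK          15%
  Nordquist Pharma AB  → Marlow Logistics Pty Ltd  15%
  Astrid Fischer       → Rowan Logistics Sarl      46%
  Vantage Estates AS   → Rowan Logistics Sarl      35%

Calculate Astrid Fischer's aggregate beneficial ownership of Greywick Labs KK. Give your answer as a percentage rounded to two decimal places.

Astrid reaches Greywick along 3 paths.
Via Redfern: 100% × 34% = 34%.
Via Brightwater: 90% × 50% = 45%.
Via Nordquist: 90% × 15% = 13.5%.
Total: 34% + 45% + 13.5% = 92.5%.
Rounded: 92.50%.

92.50%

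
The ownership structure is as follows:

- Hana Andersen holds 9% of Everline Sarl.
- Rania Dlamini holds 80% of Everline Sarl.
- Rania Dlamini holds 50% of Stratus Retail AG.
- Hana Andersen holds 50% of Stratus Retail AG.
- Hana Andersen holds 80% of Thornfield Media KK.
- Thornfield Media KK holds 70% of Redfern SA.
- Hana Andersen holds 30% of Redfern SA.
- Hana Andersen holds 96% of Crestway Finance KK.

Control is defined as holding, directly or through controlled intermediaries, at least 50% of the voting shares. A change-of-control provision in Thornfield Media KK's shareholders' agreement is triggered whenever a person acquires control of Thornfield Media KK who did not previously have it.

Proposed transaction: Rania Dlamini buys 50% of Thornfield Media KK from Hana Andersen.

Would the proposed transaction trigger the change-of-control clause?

Yes

The purchase adds only to Rania's holdings (Hana's stake shrinks), so Rania is the only person who could newly come to control Thornfield.
Rania holds 50% of Stratus, so Rania controls Stratus.
Rania holds 80% of Everline, so Rania controls Everline.
Neither Rania nor any entity Rania controls holds any voting interest in Thornfield.
So before the transaction, Rania does not control Thornfield.
After the purchase, Rania holds 50% of Thornfield directly, and Hana's stake falls to 30%.
Rania holds 50% of Thornfield, so Rania controls Thornfield.
Rania did not control Thornfield before and does after, so the clause is triggered.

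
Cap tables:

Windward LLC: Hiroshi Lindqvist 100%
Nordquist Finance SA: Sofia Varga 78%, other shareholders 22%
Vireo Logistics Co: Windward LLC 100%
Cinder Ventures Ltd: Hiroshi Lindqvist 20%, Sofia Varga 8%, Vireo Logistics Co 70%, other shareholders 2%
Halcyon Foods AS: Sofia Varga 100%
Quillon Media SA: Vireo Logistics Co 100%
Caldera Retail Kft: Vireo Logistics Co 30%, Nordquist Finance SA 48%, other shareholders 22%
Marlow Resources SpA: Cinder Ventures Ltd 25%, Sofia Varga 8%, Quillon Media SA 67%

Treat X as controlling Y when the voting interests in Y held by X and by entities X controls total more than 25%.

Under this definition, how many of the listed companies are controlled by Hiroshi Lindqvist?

Hiroshi holds 100% of Windward, so Hiroshi controls Windward.
Windward holds 100% of Vireo, so Hiroshi controls Vireo.
Hiroshi and Vireo together hold 20% + 70% = 90% of Cinder, so Hiroshi controls Cinder.
Vireo holds 100% of Quillon, so Hiroshi controls Quillon.
Vireo holds 30% of Caldera, so Hiroshi controls Caldera.
Cinder and Quillon together hold 25% + 67% = 92% of Marlow, so Hiroshi controls Marlow.
No other company's threshold is met.
Hiroshi controls 6 companies.

6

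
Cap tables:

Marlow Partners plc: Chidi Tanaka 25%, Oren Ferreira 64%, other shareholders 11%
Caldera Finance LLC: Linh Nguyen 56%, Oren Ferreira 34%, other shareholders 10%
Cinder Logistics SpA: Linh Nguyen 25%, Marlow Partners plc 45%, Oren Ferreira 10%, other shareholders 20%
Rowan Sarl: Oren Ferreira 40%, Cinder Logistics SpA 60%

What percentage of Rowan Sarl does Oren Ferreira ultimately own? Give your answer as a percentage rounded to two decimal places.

63.28%

Oren reaches Rowan along 3 paths.
Direct stake: 40% = 40%.
Via Marlow → Cinder: 64% × 45% × 60% = 17.28%.
Via Cinder: 10% × 60% = 6%.
Total: 40% + 17.28% + 6% = 63.28%.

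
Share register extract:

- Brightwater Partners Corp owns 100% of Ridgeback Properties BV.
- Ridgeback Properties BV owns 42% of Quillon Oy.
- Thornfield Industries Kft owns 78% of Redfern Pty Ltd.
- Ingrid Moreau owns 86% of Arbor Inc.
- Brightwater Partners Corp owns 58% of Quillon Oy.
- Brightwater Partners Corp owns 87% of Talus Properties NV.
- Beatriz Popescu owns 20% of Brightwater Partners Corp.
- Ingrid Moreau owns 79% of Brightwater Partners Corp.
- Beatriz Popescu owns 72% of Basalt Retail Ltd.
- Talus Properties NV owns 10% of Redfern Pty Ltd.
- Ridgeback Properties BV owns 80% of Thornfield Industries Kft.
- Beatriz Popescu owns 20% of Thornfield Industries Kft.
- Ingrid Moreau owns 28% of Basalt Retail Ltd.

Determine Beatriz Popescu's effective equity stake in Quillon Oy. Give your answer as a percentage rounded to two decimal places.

Beatriz reaches Quillon along 2 paths.
Via Brightwater: 20% × 58% = 11.6%.
Via Brightwater → Ridgeback: 20% × 100% × 42% = 8.4%.
Total: 11.6% + 8.4% = 20%.
Rounded: 20.00%.

20.00%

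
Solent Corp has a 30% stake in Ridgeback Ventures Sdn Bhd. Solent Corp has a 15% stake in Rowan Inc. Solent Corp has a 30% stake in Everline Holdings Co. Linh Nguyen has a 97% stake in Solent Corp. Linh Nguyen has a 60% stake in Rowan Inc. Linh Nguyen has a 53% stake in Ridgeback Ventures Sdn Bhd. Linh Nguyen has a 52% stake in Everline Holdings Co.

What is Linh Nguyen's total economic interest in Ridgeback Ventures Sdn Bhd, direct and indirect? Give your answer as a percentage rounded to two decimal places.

82.10%

Linh reaches Ridgeback along 2 paths.
Direct stake: 53% = 53%.
Via Solent: 97% × 30% = 29.1%.
Total: 53% + 29.1% = 82.1%.
Rounded: 82.10%.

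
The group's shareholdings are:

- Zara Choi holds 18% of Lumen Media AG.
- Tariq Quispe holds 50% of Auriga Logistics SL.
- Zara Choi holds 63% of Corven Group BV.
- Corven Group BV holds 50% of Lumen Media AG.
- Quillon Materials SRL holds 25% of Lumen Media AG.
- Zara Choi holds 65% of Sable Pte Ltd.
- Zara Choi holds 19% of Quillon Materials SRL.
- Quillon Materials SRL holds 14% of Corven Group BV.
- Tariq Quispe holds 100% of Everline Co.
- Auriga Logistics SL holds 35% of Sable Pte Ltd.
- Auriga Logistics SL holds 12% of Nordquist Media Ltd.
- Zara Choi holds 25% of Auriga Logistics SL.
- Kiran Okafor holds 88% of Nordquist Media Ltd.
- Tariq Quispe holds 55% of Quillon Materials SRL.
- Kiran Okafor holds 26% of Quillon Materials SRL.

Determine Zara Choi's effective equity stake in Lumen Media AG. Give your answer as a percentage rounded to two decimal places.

Zara reaches Lumen along 4 paths.
Via Quillon: 19% × 25% = 4.75%.
Via Quillon → Corven: 19% × 14% × 50% = 1.33%.
Via Corven: 63% × 50% = 31.5%.
Direct stake: 18% = 18%.
Total: 4.75% + 1.33% + 31.5% + 18% = 55.58%.

55.58%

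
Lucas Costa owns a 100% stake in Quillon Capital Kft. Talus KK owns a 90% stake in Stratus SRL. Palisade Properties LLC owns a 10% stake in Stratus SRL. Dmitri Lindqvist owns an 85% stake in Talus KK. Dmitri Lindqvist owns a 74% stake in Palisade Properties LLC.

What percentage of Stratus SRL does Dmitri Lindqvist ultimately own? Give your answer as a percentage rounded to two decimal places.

Dmitri reaches Stratus along 2 paths.
Via Palisade: 74% × 10% = 7.4%.
Via Talus: 85% × 90% = 76.5%.
Total: 7.4% + 76.5% = 83.9%.
Rounded: 83.90%.

83.90%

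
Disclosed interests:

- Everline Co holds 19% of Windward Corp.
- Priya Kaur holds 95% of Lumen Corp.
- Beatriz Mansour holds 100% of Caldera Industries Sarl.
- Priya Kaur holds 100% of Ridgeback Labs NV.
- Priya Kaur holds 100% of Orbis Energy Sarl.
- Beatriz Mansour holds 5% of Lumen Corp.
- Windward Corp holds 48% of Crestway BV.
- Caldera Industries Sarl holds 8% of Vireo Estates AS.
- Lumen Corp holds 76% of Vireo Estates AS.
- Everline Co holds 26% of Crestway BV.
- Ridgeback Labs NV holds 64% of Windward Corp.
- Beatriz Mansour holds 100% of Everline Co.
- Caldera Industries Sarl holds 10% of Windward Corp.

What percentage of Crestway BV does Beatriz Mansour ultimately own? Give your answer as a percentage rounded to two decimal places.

Beatriz reaches Crestway along 3 paths.
Via Caldera → Windward: 100% × 10% × 48% = 4.8%.
Via Everline → Windward: 100% × 19% × 48% = 9.12%.
Via Everline: 100% × 26% = 26%.
Total: 4.8% + 9.12% + 26% = 39.92%.

39.92%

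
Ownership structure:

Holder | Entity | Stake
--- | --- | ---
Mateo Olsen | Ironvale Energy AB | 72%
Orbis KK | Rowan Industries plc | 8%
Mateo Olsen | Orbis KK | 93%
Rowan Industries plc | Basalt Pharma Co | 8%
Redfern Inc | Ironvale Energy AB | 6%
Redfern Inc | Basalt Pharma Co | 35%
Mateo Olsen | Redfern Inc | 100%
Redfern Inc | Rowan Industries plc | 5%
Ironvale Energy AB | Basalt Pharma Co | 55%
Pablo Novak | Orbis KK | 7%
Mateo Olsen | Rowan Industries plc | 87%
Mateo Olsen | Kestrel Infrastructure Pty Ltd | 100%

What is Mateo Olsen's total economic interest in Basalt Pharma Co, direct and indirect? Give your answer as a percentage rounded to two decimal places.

Mateo reaches Basalt along 6 paths.
Via Orbis → Rowan: 93% × 8% × 8% = 0.5952%.
Via Rowan: 87% × 8% = 6.96%.
Via Redfern → Rowan: 100% × 5% × 8% = 0.4%.
Via Redfern → Ironvale: 100% × 6% × 55% = 3.3%.
Via Ironvale: 72% × 55% = 39.6%.
Via Redfern: 100% × 35% = 35%.
Total: 0.5952% + 6.96% + 0.4% + 3.3% + 39.6% + 35% = 85.8552%.
Rounded: 85.86%.

85.86%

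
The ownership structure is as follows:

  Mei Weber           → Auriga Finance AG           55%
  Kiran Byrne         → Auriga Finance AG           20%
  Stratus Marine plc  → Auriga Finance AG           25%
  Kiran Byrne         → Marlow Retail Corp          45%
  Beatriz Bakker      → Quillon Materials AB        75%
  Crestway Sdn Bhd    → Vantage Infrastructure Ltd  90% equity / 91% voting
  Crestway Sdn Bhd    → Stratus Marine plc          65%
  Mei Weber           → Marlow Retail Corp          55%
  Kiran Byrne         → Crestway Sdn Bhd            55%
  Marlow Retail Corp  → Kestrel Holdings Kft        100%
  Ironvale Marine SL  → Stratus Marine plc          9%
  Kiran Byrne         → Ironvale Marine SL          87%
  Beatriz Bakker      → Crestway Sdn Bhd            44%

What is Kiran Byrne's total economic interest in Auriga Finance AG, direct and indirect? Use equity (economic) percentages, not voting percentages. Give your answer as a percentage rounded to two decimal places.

Kiran reaches Auriga along 3 paths.
Via Ironvale → Stratus: 87% × 9% × 25% = 1.9575%.
Via Crestway → Stratus: 55% × 65% × 25% = 8.9375%.
Direct stake: 20% = 20%.
Total: 1.9575% + 8.9375% + 20% = 30.895%.
Rounded: 30.90%.

30.90%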